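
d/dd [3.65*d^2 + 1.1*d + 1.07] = 7.3*d + 1.1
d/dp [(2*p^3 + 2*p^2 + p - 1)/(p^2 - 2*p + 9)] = (2*p^4 - 8*p^3 + 49*p^2 + 38*p + 7)/(p^4 - 4*p^3 + 22*p^2 - 36*p + 81)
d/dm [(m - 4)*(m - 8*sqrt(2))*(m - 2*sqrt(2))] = 3*m^2 - 20*sqrt(2)*m - 8*m + 32 + 40*sqrt(2)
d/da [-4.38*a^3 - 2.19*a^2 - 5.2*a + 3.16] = -13.14*a^2 - 4.38*a - 5.2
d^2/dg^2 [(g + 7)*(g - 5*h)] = 2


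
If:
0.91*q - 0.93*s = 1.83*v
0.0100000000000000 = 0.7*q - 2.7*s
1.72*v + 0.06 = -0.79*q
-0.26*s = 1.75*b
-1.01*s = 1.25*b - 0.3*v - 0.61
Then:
No Solution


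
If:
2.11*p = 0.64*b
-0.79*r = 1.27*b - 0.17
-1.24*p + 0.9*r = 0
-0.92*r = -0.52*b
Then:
No Solution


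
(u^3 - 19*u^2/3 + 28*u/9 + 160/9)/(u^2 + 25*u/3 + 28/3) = (3*u^2 - 23*u + 40)/(3*(u + 7))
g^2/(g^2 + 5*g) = g/(g + 5)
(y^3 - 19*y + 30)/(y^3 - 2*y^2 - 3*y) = (y^2 + 3*y - 10)/(y*(y + 1))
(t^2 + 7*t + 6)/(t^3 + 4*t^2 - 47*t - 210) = (t + 1)/(t^2 - 2*t - 35)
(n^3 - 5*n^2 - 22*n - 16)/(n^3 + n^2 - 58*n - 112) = (n + 1)/(n + 7)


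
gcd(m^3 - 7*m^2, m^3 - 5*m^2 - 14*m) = m^2 - 7*m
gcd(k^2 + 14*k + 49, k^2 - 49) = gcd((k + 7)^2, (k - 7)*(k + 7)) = k + 7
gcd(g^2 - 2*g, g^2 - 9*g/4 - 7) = 1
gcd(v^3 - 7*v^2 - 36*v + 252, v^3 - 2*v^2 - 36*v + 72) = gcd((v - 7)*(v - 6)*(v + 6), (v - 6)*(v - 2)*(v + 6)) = v^2 - 36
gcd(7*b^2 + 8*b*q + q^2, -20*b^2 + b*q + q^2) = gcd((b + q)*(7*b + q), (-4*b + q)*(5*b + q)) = 1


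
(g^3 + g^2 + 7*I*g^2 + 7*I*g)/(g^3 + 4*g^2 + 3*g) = (g + 7*I)/(g + 3)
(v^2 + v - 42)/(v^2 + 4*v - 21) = (v - 6)/(v - 3)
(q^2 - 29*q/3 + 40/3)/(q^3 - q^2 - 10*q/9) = 3*(q - 8)/(q*(3*q + 2))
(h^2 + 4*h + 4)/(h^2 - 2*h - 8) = (h + 2)/(h - 4)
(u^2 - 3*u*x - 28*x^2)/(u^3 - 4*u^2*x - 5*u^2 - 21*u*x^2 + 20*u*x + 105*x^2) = (u + 4*x)/(u^2 + 3*u*x - 5*u - 15*x)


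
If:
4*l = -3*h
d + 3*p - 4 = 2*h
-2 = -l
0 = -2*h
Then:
No Solution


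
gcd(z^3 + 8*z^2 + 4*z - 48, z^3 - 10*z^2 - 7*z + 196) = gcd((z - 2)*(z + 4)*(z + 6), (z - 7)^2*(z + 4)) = z + 4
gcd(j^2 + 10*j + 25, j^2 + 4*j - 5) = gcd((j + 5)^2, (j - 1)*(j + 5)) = j + 5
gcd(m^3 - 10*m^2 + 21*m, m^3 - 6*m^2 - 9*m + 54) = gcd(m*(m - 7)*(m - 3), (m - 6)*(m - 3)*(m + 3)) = m - 3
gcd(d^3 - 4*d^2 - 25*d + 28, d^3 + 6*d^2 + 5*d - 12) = d^2 + 3*d - 4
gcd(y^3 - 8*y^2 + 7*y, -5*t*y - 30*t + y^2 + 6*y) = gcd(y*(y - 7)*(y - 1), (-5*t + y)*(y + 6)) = 1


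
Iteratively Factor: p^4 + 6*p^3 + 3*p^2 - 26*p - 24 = (p + 1)*(p^3 + 5*p^2 - 2*p - 24) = (p + 1)*(p + 3)*(p^2 + 2*p - 8) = (p + 1)*(p + 3)*(p + 4)*(p - 2)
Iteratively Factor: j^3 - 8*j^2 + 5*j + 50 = (j + 2)*(j^2 - 10*j + 25) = (j - 5)*(j + 2)*(j - 5)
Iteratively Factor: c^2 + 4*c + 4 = (c + 2)*(c + 2)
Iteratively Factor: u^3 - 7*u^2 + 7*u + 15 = (u - 3)*(u^2 - 4*u - 5) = (u - 5)*(u - 3)*(u + 1)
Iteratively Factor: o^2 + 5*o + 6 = (o + 2)*(o + 3)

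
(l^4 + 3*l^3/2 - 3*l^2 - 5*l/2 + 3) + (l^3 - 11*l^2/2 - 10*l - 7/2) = l^4 + 5*l^3/2 - 17*l^2/2 - 25*l/2 - 1/2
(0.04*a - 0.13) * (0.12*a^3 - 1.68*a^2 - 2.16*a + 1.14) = 0.0048*a^4 - 0.0828*a^3 + 0.132*a^2 + 0.3264*a - 0.1482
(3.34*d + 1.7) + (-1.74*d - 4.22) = 1.6*d - 2.52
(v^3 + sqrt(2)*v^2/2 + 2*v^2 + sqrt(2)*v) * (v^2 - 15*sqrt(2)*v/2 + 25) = v^5 - 7*sqrt(2)*v^4 + 2*v^4 - 14*sqrt(2)*v^3 + 35*v^3/2 + 25*sqrt(2)*v^2/2 + 35*v^2 + 25*sqrt(2)*v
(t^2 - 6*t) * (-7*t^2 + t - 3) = -7*t^4 + 43*t^3 - 9*t^2 + 18*t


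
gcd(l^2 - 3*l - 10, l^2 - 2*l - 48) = 1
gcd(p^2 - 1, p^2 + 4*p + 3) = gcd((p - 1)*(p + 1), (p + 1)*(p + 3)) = p + 1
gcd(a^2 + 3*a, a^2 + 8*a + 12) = 1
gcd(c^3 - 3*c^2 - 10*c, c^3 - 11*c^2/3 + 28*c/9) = c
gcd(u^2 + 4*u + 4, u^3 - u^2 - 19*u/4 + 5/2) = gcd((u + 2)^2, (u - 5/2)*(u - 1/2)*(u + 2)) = u + 2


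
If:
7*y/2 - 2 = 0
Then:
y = 4/7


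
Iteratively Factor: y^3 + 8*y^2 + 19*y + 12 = (y + 3)*(y^2 + 5*y + 4) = (y + 1)*(y + 3)*(y + 4)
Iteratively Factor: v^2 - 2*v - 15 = (v + 3)*(v - 5)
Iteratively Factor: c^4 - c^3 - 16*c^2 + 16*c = (c)*(c^3 - c^2 - 16*c + 16) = c*(c - 4)*(c^2 + 3*c - 4) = c*(c - 4)*(c + 4)*(c - 1)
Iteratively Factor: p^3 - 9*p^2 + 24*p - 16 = (p - 1)*(p^2 - 8*p + 16) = (p - 4)*(p - 1)*(p - 4)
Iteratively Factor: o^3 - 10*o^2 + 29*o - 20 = (o - 4)*(o^2 - 6*o + 5) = (o - 5)*(o - 4)*(o - 1)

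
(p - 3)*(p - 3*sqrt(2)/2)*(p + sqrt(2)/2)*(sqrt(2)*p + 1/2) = sqrt(2)*p^4 - 3*sqrt(2)*p^3 - 3*p^3/2 - 2*sqrt(2)*p^2 + 9*p^2/2 - 3*p/4 + 6*sqrt(2)*p + 9/4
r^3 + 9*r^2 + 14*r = r*(r + 2)*(r + 7)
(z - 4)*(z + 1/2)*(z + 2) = z^3 - 3*z^2/2 - 9*z - 4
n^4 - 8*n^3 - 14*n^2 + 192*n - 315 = (n - 7)*(n - 3)^2*(n + 5)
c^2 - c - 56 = (c - 8)*(c + 7)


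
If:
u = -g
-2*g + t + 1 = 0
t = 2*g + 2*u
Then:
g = 1/2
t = 0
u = -1/2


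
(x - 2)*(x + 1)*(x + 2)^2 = x^4 + 3*x^3 - 2*x^2 - 12*x - 8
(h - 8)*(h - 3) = h^2 - 11*h + 24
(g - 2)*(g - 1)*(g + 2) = g^3 - g^2 - 4*g + 4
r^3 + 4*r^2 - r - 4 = (r - 1)*(r + 1)*(r + 4)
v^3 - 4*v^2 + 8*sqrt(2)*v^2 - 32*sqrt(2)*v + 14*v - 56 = (v - 4)*(v + sqrt(2))*(v + 7*sqrt(2))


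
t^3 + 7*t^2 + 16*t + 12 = (t + 2)^2*(t + 3)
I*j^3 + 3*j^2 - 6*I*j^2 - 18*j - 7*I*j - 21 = (j - 7)*(j - 3*I)*(I*j + I)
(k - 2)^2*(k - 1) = k^3 - 5*k^2 + 8*k - 4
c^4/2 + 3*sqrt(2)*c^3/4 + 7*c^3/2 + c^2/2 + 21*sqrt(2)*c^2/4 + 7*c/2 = c*(c/2 + sqrt(2)/2)*(c + 7)*(c + sqrt(2)/2)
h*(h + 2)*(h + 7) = h^3 + 9*h^2 + 14*h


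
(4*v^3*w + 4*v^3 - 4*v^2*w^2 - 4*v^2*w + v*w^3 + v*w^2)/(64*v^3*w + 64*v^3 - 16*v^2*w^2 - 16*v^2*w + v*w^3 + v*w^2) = (4*v^2 - 4*v*w + w^2)/(64*v^2 - 16*v*w + w^2)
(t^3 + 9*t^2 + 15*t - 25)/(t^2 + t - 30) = (t^3 + 9*t^2 + 15*t - 25)/(t^2 + t - 30)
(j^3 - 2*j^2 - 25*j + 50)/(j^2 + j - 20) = (j^2 - 7*j + 10)/(j - 4)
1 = 1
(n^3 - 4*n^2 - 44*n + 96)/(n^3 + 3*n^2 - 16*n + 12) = (n - 8)/(n - 1)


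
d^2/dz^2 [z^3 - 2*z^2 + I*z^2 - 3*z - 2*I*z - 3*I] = 6*z - 4 + 2*I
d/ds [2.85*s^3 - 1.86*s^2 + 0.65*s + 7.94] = 8.55*s^2 - 3.72*s + 0.65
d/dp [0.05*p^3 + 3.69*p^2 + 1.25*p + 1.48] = 0.15*p^2 + 7.38*p + 1.25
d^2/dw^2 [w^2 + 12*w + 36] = 2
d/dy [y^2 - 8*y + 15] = 2*y - 8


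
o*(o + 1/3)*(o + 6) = o^3 + 19*o^2/3 + 2*o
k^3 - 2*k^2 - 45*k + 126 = (k - 6)*(k - 3)*(k + 7)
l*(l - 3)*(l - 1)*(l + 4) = l^4 - 13*l^2 + 12*l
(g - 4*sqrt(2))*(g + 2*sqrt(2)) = g^2 - 2*sqrt(2)*g - 16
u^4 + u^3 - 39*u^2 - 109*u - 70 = (u - 7)*(u + 1)*(u + 2)*(u + 5)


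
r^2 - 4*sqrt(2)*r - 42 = (r - 7*sqrt(2))*(r + 3*sqrt(2))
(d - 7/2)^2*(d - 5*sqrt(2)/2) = d^3 - 7*d^2 - 5*sqrt(2)*d^2/2 + 49*d/4 + 35*sqrt(2)*d/2 - 245*sqrt(2)/8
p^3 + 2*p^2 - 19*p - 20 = (p - 4)*(p + 1)*(p + 5)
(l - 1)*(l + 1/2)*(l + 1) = l^3 + l^2/2 - l - 1/2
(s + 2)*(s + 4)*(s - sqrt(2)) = s^3 - sqrt(2)*s^2 + 6*s^2 - 6*sqrt(2)*s + 8*s - 8*sqrt(2)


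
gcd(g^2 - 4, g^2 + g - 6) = g - 2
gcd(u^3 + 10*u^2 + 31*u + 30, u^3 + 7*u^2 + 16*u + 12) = u^2 + 5*u + 6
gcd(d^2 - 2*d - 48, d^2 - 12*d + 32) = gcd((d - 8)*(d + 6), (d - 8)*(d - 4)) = d - 8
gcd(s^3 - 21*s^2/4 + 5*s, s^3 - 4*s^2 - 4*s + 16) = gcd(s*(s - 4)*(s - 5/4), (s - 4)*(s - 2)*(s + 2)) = s - 4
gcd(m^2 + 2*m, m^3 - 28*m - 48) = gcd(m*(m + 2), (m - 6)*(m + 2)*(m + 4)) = m + 2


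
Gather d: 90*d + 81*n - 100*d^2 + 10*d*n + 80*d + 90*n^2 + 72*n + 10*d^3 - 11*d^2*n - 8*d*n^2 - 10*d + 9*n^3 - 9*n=10*d^3 + d^2*(-11*n - 100) + d*(-8*n^2 + 10*n + 160) + 9*n^3 + 90*n^2 + 144*n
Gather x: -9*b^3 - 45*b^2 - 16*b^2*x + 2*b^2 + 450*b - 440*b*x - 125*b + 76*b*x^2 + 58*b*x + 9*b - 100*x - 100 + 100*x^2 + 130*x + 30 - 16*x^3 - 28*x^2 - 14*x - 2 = -9*b^3 - 43*b^2 + 334*b - 16*x^3 + x^2*(76*b + 72) + x*(-16*b^2 - 382*b + 16) - 72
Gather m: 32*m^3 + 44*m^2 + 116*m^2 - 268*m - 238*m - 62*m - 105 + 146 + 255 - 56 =32*m^3 + 160*m^2 - 568*m + 240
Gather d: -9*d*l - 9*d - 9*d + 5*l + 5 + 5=d*(-9*l - 18) + 5*l + 10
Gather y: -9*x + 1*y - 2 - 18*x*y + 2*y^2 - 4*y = -9*x + 2*y^2 + y*(-18*x - 3) - 2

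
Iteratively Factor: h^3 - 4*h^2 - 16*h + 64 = (h + 4)*(h^2 - 8*h + 16) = (h - 4)*(h + 4)*(h - 4)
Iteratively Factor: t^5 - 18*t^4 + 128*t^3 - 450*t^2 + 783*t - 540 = (t - 3)*(t^4 - 15*t^3 + 83*t^2 - 201*t + 180) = (t - 3)^2*(t^3 - 12*t^2 + 47*t - 60) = (t - 4)*(t - 3)^2*(t^2 - 8*t + 15) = (t - 5)*(t - 4)*(t - 3)^2*(t - 3)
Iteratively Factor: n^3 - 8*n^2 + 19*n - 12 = (n - 4)*(n^2 - 4*n + 3) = (n - 4)*(n - 1)*(n - 3)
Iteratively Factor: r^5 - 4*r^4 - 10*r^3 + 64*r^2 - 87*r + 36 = (r - 1)*(r^4 - 3*r^3 - 13*r^2 + 51*r - 36) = (r - 1)*(r + 4)*(r^3 - 7*r^2 + 15*r - 9) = (r - 3)*(r - 1)*(r + 4)*(r^2 - 4*r + 3) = (r - 3)*(r - 1)^2*(r + 4)*(r - 3)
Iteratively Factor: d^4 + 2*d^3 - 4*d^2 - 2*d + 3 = (d + 1)*(d^3 + d^2 - 5*d + 3) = (d - 1)*(d + 1)*(d^2 + 2*d - 3) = (d - 1)^2*(d + 1)*(d + 3)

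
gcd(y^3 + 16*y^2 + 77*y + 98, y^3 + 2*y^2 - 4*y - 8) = y + 2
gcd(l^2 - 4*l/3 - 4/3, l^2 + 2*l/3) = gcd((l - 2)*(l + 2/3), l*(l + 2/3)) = l + 2/3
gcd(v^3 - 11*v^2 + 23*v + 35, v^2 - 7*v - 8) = v + 1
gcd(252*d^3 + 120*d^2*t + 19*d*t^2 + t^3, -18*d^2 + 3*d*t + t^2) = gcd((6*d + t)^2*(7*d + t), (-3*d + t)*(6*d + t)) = 6*d + t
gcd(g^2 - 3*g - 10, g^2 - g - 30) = 1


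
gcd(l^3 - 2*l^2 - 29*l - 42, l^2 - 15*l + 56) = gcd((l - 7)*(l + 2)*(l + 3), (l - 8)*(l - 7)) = l - 7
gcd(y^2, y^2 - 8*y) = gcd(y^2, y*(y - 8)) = y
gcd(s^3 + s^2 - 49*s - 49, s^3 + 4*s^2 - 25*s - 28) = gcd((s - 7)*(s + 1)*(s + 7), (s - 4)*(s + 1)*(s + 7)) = s^2 + 8*s + 7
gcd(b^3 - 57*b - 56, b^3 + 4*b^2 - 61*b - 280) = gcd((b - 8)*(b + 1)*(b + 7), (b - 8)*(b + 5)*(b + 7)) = b^2 - b - 56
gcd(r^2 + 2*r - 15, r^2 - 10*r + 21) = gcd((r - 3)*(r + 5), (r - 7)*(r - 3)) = r - 3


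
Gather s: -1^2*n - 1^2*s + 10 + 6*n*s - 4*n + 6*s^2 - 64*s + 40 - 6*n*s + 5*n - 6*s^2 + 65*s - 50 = 0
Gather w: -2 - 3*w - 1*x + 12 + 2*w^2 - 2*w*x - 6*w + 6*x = 2*w^2 + w*(-2*x - 9) + 5*x + 10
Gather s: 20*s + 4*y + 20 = 20*s + 4*y + 20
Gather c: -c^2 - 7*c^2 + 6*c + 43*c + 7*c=-8*c^2 + 56*c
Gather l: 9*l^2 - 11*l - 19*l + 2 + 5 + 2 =9*l^2 - 30*l + 9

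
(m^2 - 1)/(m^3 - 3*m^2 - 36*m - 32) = (m - 1)/(m^2 - 4*m - 32)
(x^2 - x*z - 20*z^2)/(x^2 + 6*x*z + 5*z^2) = (x^2 - x*z - 20*z^2)/(x^2 + 6*x*z + 5*z^2)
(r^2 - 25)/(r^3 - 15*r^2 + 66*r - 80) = (r + 5)/(r^2 - 10*r + 16)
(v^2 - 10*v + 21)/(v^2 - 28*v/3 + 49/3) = 3*(v - 3)/(3*v - 7)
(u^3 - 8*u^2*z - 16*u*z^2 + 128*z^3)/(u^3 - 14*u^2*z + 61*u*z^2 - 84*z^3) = (u^2 - 4*u*z - 32*z^2)/(u^2 - 10*u*z + 21*z^2)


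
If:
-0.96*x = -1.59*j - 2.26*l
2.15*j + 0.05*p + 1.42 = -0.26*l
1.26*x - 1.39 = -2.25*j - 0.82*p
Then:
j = -0.0183690332047434*x - 0.822322981461702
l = 0.437702107431656*x + 0.578536964833675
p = 3.95149598571809 - 1.48618253084064*x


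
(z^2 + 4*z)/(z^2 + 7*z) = (z + 4)/(z + 7)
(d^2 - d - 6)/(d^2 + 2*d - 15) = (d + 2)/(d + 5)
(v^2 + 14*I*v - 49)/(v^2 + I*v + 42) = (v + 7*I)/(v - 6*I)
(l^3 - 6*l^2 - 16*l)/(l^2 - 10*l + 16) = l*(l + 2)/(l - 2)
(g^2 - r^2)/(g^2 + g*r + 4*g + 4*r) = (g - r)/(g + 4)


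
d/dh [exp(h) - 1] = exp(h)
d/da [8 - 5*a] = -5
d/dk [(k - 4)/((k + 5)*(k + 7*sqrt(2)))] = ((4 - k)*(k + 5) + (4 - k)*(k + 7*sqrt(2)) + (k + 5)*(k + 7*sqrt(2)))/((k + 5)^2*(k + 7*sqrt(2))^2)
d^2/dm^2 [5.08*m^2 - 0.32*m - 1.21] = 10.1600000000000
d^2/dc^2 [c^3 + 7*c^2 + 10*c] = 6*c + 14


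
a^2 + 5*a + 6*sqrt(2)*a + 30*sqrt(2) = (a + 5)*(a + 6*sqrt(2))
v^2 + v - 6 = (v - 2)*(v + 3)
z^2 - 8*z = z*(z - 8)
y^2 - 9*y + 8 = (y - 8)*(y - 1)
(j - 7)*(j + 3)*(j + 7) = j^3 + 3*j^2 - 49*j - 147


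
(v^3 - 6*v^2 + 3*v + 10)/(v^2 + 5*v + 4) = (v^2 - 7*v + 10)/(v + 4)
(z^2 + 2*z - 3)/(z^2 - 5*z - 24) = (z - 1)/(z - 8)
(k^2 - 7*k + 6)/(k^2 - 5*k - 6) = (k - 1)/(k + 1)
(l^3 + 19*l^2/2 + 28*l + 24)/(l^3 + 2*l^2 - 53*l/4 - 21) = 2*(l + 4)/(2*l - 7)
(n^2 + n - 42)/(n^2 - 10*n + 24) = (n + 7)/(n - 4)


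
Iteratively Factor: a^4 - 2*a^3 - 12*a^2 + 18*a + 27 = (a + 1)*(a^3 - 3*a^2 - 9*a + 27) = (a - 3)*(a + 1)*(a^2 - 9) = (a - 3)*(a + 1)*(a + 3)*(a - 3)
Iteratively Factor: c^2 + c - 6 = (c - 2)*(c + 3)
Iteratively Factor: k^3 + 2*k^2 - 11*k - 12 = (k + 1)*(k^2 + k - 12) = (k + 1)*(k + 4)*(k - 3)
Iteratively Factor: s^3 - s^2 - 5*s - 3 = (s - 3)*(s^2 + 2*s + 1) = (s - 3)*(s + 1)*(s + 1)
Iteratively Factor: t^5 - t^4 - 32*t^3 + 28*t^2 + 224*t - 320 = (t + 4)*(t^4 - 5*t^3 - 12*t^2 + 76*t - 80) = (t - 2)*(t + 4)*(t^3 - 3*t^2 - 18*t + 40) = (t - 5)*(t - 2)*(t + 4)*(t^2 + 2*t - 8) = (t - 5)*(t - 2)^2*(t + 4)*(t + 4)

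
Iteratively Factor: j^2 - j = (j - 1)*(j)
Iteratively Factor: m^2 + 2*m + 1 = (m + 1)*(m + 1)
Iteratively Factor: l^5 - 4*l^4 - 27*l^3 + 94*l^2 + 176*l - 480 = (l - 4)*(l^4 - 27*l^2 - 14*l + 120) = (l - 5)*(l - 4)*(l^3 + 5*l^2 - 2*l - 24) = (l - 5)*(l - 4)*(l + 3)*(l^2 + 2*l - 8) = (l - 5)*(l - 4)*(l + 3)*(l + 4)*(l - 2)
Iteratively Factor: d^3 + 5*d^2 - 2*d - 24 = (d + 4)*(d^2 + d - 6) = (d + 3)*(d + 4)*(d - 2)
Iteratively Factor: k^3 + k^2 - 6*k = (k)*(k^2 + k - 6) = k*(k + 3)*(k - 2)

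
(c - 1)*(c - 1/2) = c^2 - 3*c/2 + 1/2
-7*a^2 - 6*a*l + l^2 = (-7*a + l)*(a + l)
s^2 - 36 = (s - 6)*(s + 6)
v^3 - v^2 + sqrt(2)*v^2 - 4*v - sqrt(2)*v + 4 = (v - 1)*(v - sqrt(2))*(v + 2*sqrt(2))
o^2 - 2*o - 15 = (o - 5)*(o + 3)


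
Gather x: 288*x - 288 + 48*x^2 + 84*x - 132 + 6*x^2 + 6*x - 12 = 54*x^2 + 378*x - 432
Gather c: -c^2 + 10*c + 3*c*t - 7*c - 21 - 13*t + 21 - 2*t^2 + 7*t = -c^2 + c*(3*t + 3) - 2*t^2 - 6*t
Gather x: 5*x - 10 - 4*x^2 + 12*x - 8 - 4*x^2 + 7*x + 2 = -8*x^2 + 24*x - 16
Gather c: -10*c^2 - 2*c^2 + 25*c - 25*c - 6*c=-12*c^2 - 6*c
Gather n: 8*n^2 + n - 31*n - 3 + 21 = 8*n^2 - 30*n + 18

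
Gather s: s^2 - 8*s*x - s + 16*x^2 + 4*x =s^2 + s*(-8*x - 1) + 16*x^2 + 4*x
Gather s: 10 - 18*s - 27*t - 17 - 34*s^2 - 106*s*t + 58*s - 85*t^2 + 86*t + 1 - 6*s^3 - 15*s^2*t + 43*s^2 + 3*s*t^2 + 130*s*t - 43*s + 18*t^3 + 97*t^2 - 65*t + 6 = -6*s^3 + s^2*(9 - 15*t) + s*(3*t^2 + 24*t - 3) + 18*t^3 + 12*t^2 - 6*t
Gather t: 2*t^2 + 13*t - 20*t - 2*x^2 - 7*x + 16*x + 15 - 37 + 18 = 2*t^2 - 7*t - 2*x^2 + 9*x - 4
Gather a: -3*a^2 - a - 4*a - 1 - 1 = -3*a^2 - 5*a - 2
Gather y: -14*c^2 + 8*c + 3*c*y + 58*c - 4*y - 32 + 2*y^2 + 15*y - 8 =-14*c^2 + 66*c + 2*y^2 + y*(3*c + 11) - 40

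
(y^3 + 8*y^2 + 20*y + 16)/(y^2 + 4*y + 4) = y + 4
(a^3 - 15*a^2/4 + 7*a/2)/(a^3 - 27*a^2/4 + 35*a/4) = (a - 2)/(a - 5)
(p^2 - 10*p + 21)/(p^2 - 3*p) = (p - 7)/p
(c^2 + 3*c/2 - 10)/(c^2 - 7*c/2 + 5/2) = (c + 4)/(c - 1)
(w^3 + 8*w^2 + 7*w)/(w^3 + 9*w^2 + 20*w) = (w^2 + 8*w + 7)/(w^2 + 9*w + 20)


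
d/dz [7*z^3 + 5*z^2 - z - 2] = 21*z^2 + 10*z - 1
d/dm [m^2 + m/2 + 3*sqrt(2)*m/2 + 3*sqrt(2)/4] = 2*m + 1/2 + 3*sqrt(2)/2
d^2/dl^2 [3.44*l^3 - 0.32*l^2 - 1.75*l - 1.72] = 20.64*l - 0.64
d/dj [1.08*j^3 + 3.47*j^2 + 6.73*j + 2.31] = 3.24*j^2 + 6.94*j + 6.73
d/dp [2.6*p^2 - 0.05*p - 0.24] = 5.2*p - 0.05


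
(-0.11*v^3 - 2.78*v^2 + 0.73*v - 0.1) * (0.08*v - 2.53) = -0.0088*v^4 + 0.0559*v^3 + 7.0918*v^2 - 1.8549*v + 0.253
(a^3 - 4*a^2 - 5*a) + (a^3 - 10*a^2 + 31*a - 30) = 2*a^3 - 14*a^2 + 26*a - 30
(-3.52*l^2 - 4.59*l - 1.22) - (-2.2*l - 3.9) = -3.52*l^2 - 2.39*l + 2.68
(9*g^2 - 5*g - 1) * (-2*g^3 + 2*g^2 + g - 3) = -18*g^5 + 28*g^4 + g^3 - 34*g^2 + 14*g + 3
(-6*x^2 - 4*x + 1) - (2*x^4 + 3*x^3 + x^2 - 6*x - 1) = -2*x^4 - 3*x^3 - 7*x^2 + 2*x + 2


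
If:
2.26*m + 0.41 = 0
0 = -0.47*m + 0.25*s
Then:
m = -0.18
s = -0.34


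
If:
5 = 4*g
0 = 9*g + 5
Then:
No Solution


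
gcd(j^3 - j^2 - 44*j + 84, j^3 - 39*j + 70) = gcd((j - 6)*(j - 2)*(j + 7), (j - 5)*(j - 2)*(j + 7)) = j^2 + 5*j - 14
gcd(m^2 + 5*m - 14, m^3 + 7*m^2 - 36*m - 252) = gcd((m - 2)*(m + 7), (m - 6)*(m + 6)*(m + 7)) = m + 7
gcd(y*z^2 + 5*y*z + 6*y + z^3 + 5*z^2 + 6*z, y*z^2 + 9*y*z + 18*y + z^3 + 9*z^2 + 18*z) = y*z + 3*y + z^2 + 3*z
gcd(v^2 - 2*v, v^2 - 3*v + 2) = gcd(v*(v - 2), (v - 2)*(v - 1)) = v - 2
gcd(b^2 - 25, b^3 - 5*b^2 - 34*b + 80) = b + 5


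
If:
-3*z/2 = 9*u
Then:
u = -z/6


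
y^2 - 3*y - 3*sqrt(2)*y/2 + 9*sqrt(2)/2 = (y - 3)*(y - 3*sqrt(2)/2)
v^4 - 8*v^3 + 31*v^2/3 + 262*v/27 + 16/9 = (v - 6)*(v - 8/3)*(v + 1/3)^2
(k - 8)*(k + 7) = k^2 - k - 56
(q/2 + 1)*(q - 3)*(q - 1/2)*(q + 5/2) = q^4/2 + q^3/2 - 37*q^2/8 - 43*q/8 + 15/4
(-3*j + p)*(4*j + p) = -12*j^2 + j*p + p^2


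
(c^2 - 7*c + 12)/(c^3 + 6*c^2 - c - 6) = (c^2 - 7*c + 12)/(c^3 + 6*c^2 - c - 6)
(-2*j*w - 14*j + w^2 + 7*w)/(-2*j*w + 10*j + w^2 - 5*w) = (w + 7)/(w - 5)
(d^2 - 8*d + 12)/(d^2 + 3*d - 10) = (d - 6)/(d + 5)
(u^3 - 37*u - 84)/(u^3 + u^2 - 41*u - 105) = (u + 4)/(u + 5)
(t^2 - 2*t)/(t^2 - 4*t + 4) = t/(t - 2)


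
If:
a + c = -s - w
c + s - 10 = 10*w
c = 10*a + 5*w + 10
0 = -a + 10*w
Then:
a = -100/21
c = -40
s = 950/21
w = -10/21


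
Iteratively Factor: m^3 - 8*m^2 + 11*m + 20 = (m - 4)*(m^2 - 4*m - 5) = (m - 4)*(m + 1)*(m - 5)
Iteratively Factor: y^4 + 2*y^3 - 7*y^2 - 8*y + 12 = (y - 2)*(y^3 + 4*y^2 + y - 6) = (y - 2)*(y + 2)*(y^2 + 2*y - 3) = (y - 2)*(y - 1)*(y + 2)*(y + 3)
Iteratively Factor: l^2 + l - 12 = (l - 3)*(l + 4)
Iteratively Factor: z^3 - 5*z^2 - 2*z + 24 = (z + 2)*(z^2 - 7*z + 12) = (z - 3)*(z + 2)*(z - 4)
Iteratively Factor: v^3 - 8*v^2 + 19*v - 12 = (v - 4)*(v^2 - 4*v + 3) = (v - 4)*(v - 3)*(v - 1)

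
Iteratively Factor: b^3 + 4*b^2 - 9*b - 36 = (b + 3)*(b^2 + b - 12) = (b - 3)*(b + 3)*(b + 4)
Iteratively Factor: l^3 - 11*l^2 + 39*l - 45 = (l - 5)*(l^2 - 6*l + 9) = (l - 5)*(l - 3)*(l - 3)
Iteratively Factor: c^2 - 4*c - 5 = (c + 1)*(c - 5)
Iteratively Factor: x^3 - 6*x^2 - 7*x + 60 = (x + 3)*(x^2 - 9*x + 20) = (x - 5)*(x + 3)*(x - 4)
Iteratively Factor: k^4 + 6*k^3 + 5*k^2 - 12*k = (k + 4)*(k^3 + 2*k^2 - 3*k) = (k + 3)*(k + 4)*(k^2 - k) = (k - 1)*(k + 3)*(k + 4)*(k)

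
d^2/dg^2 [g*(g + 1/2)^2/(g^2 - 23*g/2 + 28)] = 8*(232*g^3 - 2100*g^2 + 4662*g + 1729)/(8*g^6 - 276*g^5 + 3846*g^4 - 27623*g^3 + 107688*g^2 - 216384*g + 175616)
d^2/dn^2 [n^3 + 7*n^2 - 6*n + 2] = 6*n + 14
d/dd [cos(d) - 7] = -sin(d)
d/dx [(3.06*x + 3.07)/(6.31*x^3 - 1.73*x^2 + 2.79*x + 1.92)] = (-38.6172*x^3 - 52.8213*x^2 + 10.6222*x - 2.6901)/(39.8161*x^6 - 21.8326*x^5 + 38.2027*x^4 + 14.577*x^3 + 1.1409*x^2 + 10.7136*x + 3.6864)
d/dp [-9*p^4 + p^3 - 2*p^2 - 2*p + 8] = -36*p^3 + 3*p^2 - 4*p - 2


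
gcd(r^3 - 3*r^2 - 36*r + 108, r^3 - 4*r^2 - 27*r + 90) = r^2 - 9*r + 18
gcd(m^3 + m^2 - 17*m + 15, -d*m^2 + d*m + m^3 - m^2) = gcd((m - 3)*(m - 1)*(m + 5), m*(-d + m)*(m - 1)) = m - 1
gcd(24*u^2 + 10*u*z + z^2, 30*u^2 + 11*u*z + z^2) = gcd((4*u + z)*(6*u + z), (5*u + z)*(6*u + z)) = 6*u + z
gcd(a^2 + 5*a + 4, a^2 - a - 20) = a + 4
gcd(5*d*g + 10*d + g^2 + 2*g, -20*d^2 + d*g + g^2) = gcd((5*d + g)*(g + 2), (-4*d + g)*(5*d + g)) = 5*d + g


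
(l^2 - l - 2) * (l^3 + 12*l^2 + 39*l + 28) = l^5 + 11*l^4 + 25*l^3 - 35*l^2 - 106*l - 56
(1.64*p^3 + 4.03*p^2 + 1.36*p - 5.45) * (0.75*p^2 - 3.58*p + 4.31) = 1.23*p^5 - 2.8487*p^4 - 6.339*p^3 + 8.413*p^2 + 25.3726*p - 23.4895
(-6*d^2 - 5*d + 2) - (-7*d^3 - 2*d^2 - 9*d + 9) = 7*d^3 - 4*d^2 + 4*d - 7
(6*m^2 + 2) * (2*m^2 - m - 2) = 12*m^4 - 6*m^3 - 8*m^2 - 2*m - 4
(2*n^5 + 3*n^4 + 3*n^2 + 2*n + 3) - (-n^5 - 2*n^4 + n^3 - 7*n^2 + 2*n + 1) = 3*n^5 + 5*n^4 - n^3 + 10*n^2 + 2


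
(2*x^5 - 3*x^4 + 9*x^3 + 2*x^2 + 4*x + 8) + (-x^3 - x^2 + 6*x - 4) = 2*x^5 - 3*x^4 + 8*x^3 + x^2 + 10*x + 4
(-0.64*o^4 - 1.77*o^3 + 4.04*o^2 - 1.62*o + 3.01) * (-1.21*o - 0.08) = 0.7744*o^5 + 2.1929*o^4 - 4.7468*o^3 + 1.637*o^2 - 3.5125*o - 0.2408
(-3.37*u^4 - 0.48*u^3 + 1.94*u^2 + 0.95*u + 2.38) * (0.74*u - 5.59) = -2.4938*u^5 + 18.4831*u^4 + 4.1188*u^3 - 10.1416*u^2 - 3.5493*u - 13.3042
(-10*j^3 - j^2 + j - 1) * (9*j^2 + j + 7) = -90*j^5 - 19*j^4 - 62*j^3 - 15*j^2 + 6*j - 7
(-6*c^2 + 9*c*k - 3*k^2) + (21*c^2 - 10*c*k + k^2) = 15*c^2 - c*k - 2*k^2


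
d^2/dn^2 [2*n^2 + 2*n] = 4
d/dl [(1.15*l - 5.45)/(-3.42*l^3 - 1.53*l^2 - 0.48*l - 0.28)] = (7.866*l^3 - 54.1575*l^2 - 16.677*l - 2.938)/(11.6964*l^6 + 10.4652*l^5 + 5.6241*l^4 + 3.384*l^3 + 1.0872*l^2 + 0.2688*l + 0.0784)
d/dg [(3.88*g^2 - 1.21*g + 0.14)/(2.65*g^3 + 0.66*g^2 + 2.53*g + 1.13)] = (-10.282*g^4 + 6.413*g^3 + 9.502*g^2 + 8.584*g - 1.7215)/(7.0225*g^6 + 3.498*g^5 + 13.8446*g^4 + 9.3286*g^3 + 7.8925*g^2 + 5.7178*g + 1.2769)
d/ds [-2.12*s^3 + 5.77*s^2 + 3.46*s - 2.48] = -6.36*s^2 + 11.54*s + 3.46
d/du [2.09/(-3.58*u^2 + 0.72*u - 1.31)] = (14.9644*u - 1.5048)/(3.58*u^2 - 0.72*u + 1.31)^2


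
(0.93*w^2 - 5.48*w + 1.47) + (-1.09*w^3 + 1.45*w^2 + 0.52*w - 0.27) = -1.09*w^3 + 2.38*w^2 - 4.96*w + 1.2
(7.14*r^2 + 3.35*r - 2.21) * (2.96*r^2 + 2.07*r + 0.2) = 21.1344*r^4 + 24.6958*r^3 + 1.8209*r^2 - 3.9047*r - 0.442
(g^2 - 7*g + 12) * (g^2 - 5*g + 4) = g^4 - 12*g^3 + 51*g^2 - 88*g + 48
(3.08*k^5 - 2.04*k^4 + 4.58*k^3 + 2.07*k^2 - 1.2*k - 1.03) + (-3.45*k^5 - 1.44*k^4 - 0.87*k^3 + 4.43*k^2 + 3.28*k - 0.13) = -0.37*k^5 - 3.48*k^4 + 3.71*k^3 + 6.5*k^2 + 2.08*k - 1.16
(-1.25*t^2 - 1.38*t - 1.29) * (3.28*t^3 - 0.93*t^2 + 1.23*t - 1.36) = -4.1*t^5 - 3.3639*t^4 - 4.4853*t^3 + 1.2023*t^2 + 0.2901*t + 1.7544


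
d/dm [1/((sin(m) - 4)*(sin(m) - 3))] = (7 - 2*sin(m))*cos(m)/((sin(m) - 4)^2*(sin(m) - 3)^2)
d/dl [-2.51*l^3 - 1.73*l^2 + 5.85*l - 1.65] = -7.53*l^2 - 3.46*l + 5.85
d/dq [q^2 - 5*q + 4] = 2*q - 5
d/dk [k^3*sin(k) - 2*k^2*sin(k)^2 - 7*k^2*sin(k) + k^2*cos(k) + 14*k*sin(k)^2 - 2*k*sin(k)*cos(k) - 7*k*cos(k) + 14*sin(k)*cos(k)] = k^3*cos(k) + 2*k^2*sin(k) - 2*k^2*sin(2*k) - 7*k^2*cos(k) - 7*k*sin(k) + 14*k*sin(2*k) + 2*k*cos(k) - 2*k - sin(2*k) - 7*cos(k) + 7*cos(2*k) + 7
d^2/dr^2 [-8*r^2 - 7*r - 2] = -16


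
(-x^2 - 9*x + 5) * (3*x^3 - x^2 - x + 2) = -3*x^5 - 26*x^4 + 25*x^3 + 2*x^2 - 23*x + 10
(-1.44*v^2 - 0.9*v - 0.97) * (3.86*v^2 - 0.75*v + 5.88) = -5.5584*v^4 - 2.394*v^3 - 11.5364*v^2 - 4.5645*v - 5.7036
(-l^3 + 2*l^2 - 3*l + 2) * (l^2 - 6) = -l^5 + 2*l^4 + 3*l^3 - 10*l^2 + 18*l - 12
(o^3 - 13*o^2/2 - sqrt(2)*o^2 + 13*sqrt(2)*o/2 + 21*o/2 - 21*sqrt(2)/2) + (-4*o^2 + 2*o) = o^3 - 21*o^2/2 - sqrt(2)*o^2 + 13*sqrt(2)*o/2 + 25*o/2 - 21*sqrt(2)/2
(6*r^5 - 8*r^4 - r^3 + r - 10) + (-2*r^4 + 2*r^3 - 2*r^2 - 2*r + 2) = 6*r^5 - 10*r^4 + r^3 - 2*r^2 - r - 8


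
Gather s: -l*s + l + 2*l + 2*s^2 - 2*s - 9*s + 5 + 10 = 3*l + 2*s^2 + s*(-l - 11) + 15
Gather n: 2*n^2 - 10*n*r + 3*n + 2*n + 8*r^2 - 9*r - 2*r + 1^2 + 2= 2*n^2 + n*(5 - 10*r) + 8*r^2 - 11*r + 3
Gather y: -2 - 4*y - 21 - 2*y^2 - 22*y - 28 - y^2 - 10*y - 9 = -3*y^2 - 36*y - 60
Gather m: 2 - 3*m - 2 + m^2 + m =m^2 - 2*m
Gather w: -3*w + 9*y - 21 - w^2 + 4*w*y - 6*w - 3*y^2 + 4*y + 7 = -w^2 + w*(4*y - 9) - 3*y^2 + 13*y - 14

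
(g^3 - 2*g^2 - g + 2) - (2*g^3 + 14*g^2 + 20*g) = -g^3 - 16*g^2 - 21*g + 2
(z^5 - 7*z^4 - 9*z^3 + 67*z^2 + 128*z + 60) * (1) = z^5 - 7*z^4 - 9*z^3 + 67*z^2 + 128*z + 60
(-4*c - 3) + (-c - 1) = -5*c - 4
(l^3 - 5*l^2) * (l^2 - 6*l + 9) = l^5 - 11*l^4 + 39*l^3 - 45*l^2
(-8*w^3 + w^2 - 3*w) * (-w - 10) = 8*w^4 + 79*w^3 - 7*w^2 + 30*w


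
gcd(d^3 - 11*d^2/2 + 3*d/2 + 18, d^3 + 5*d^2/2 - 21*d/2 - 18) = d^2 - 3*d/2 - 9/2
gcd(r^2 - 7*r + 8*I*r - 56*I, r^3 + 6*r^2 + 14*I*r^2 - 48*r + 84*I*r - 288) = r + 8*I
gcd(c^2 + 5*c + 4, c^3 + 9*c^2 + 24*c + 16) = c^2 + 5*c + 4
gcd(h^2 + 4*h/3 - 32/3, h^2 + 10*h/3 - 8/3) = h + 4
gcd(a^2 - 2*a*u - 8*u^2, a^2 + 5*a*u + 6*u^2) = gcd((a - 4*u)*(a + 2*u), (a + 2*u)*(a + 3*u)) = a + 2*u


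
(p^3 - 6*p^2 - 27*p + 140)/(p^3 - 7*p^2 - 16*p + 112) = (p + 5)/(p + 4)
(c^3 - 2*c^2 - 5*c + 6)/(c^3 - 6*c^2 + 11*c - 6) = (c + 2)/(c - 2)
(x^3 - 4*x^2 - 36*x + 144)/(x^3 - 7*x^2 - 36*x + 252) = (x - 4)/(x - 7)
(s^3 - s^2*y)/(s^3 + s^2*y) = (s - y)/(s + y)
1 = 1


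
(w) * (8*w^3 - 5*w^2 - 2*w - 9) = 8*w^4 - 5*w^3 - 2*w^2 - 9*w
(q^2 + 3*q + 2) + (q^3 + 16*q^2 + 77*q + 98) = q^3 + 17*q^2 + 80*q + 100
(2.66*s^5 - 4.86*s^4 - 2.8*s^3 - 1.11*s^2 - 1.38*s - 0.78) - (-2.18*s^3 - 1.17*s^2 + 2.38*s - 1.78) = 2.66*s^5 - 4.86*s^4 - 0.62*s^3 + 0.0599999999999998*s^2 - 3.76*s + 1.0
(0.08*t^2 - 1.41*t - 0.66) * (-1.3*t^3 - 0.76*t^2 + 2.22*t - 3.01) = -0.104*t^5 + 1.7722*t^4 + 2.1072*t^3 - 2.8694*t^2 + 2.7789*t + 1.9866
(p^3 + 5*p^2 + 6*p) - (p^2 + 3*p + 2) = p^3 + 4*p^2 + 3*p - 2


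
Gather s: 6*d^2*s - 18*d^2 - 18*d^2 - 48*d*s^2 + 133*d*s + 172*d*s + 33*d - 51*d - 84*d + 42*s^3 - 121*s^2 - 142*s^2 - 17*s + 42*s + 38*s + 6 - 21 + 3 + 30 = -36*d^2 - 102*d + 42*s^3 + s^2*(-48*d - 263) + s*(6*d^2 + 305*d + 63) + 18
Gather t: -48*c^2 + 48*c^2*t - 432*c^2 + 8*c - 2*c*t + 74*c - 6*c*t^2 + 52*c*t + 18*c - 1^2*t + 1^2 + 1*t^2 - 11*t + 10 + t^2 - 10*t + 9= -480*c^2 + 100*c + t^2*(2 - 6*c) + t*(48*c^2 + 50*c - 22) + 20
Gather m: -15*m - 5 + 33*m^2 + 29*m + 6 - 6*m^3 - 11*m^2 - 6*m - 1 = -6*m^3 + 22*m^2 + 8*m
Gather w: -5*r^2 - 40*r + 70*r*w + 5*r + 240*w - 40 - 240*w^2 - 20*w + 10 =-5*r^2 - 35*r - 240*w^2 + w*(70*r + 220) - 30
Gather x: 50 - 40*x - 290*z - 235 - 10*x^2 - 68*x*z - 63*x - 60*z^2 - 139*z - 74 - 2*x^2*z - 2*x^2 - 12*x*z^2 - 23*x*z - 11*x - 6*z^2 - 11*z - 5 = x^2*(-2*z - 12) + x*(-12*z^2 - 91*z - 114) - 66*z^2 - 440*z - 264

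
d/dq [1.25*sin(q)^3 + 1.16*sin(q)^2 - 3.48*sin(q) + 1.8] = (3.75*sin(q)^2 + 2.32*sin(q) - 3.48)*cos(q)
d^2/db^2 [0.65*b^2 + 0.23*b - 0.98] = 1.30000000000000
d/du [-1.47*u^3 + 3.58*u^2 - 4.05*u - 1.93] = -4.41*u^2 + 7.16*u - 4.05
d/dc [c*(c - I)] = 2*c - I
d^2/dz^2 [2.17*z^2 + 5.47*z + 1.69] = 4.34000000000000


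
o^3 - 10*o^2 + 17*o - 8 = (o - 8)*(o - 1)^2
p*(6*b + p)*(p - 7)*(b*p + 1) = 6*b^2*p^3 - 42*b^2*p^2 + b*p^4 - 7*b*p^3 + 6*b*p^2 - 42*b*p + p^3 - 7*p^2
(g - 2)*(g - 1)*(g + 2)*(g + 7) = g^4 + 6*g^3 - 11*g^2 - 24*g + 28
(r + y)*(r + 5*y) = r^2 + 6*r*y + 5*y^2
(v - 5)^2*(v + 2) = v^3 - 8*v^2 + 5*v + 50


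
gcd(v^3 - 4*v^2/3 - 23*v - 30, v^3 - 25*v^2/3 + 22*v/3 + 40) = v^2 - 13*v/3 - 10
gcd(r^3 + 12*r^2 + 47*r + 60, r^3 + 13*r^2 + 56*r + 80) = r^2 + 9*r + 20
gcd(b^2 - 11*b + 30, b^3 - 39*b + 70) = b - 5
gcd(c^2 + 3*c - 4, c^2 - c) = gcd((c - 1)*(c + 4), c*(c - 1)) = c - 1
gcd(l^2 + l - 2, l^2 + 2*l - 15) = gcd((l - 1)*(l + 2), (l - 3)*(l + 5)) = 1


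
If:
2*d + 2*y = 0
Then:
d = -y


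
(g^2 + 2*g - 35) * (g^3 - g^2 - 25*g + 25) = g^5 + g^4 - 62*g^3 + 10*g^2 + 925*g - 875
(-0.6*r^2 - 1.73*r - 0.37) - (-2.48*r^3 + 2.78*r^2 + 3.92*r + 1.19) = 2.48*r^3 - 3.38*r^2 - 5.65*r - 1.56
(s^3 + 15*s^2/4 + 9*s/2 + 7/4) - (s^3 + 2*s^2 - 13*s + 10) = 7*s^2/4 + 35*s/2 - 33/4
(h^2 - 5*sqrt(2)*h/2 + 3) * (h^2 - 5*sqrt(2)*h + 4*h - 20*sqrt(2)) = h^4 - 15*sqrt(2)*h^3/2 + 4*h^3 - 30*sqrt(2)*h^2 + 28*h^2 - 15*sqrt(2)*h + 112*h - 60*sqrt(2)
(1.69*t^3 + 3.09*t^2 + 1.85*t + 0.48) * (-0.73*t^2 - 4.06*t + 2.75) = -1.2337*t^5 - 9.1171*t^4 - 9.2484*t^3 + 0.636099999999999*t^2 + 3.1387*t + 1.32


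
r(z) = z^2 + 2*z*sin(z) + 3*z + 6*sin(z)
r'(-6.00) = -14.20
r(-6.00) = 16.32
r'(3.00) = -2.60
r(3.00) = 19.69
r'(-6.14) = -15.21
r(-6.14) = 18.38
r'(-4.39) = -3.00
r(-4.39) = 3.47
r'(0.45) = 10.98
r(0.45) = 4.55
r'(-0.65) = 4.23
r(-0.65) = -4.37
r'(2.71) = -1.12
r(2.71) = 20.25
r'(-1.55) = -2.04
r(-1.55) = -5.15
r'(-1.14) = 0.46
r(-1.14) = -5.50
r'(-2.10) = -3.84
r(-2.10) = -3.44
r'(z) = 2*z*cos(z) + 2*z + 2*sin(z) + 6*cos(z) + 3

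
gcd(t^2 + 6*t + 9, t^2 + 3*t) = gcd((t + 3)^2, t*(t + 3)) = t + 3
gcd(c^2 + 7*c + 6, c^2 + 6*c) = c + 6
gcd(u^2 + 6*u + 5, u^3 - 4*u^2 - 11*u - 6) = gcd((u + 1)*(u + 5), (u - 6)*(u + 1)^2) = u + 1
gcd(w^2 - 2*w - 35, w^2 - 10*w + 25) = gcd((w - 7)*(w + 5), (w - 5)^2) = 1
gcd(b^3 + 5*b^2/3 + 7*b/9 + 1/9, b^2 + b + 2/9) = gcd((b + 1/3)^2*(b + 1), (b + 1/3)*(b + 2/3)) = b + 1/3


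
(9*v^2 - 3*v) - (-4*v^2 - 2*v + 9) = 13*v^2 - v - 9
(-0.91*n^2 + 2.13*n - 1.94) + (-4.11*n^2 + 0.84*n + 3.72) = -5.02*n^2 + 2.97*n + 1.78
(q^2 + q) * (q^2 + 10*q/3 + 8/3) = q^4 + 13*q^3/3 + 6*q^2 + 8*q/3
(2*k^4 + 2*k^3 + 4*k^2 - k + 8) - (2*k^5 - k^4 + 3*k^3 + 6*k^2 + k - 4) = -2*k^5 + 3*k^4 - k^3 - 2*k^2 - 2*k + 12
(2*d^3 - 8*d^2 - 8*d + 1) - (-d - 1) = 2*d^3 - 8*d^2 - 7*d + 2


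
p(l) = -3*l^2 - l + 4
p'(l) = -6*l - 1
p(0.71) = 1.78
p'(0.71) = -5.26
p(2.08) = -11.06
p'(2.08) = -13.48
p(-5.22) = -72.53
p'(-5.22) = 30.32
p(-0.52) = 3.71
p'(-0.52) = 2.12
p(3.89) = -45.29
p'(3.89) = -24.34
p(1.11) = -0.81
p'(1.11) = -7.66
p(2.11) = -11.47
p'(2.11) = -13.66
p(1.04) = -0.28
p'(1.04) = -7.24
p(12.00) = -440.00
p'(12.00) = -73.00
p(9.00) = -248.00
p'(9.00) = -55.00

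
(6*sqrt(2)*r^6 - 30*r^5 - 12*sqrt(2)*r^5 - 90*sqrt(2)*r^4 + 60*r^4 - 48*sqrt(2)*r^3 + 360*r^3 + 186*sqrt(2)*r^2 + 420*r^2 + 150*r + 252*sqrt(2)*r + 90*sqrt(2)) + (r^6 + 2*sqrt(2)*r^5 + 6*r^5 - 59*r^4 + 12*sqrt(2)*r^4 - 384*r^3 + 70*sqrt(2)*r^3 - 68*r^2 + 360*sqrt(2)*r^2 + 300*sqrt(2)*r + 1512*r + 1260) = r^6 + 6*sqrt(2)*r^6 - 24*r^5 - 10*sqrt(2)*r^5 - 78*sqrt(2)*r^4 + r^4 - 24*r^3 + 22*sqrt(2)*r^3 + 352*r^2 + 546*sqrt(2)*r^2 + 552*sqrt(2)*r + 1662*r + 90*sqrt(2) + 1260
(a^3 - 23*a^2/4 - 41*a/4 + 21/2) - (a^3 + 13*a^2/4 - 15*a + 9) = -9*a^2 + 19*a/4 + 3/2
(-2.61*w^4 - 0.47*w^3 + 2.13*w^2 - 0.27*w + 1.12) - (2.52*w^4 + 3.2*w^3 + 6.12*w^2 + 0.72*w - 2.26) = -5.13*w^4 - 3.67*w^3 - 3.99*w^2 - 0.99*w + 3.38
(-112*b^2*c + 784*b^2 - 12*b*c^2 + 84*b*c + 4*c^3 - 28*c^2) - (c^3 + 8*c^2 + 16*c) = -112*b^2*c + 784*b^2 - 12*b*c^2 + 84*b*c + 3*c^3 - 36*c^2 - 16*c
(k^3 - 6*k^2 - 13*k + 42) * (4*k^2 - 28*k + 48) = 4*k^5 - 52*k^4 + 164*k^3 + 244*k^2 - 1800*k + 2016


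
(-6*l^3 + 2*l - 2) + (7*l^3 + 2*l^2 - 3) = l^3 + 2*l^2 + 2*l - 5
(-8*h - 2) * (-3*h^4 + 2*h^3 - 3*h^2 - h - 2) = 24*h^5 - 10*h^4 + 20*h^3 + 14*h^2 + 18*h + 4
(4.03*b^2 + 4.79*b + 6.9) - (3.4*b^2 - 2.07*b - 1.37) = 0.63*b^2 + 6.86*b + 8.27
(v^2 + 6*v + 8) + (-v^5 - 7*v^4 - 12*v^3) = -v^5 - 7*v^4 - 12*v^3 + v^2 + 6*v + 8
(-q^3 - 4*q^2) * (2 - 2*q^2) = 2*q^5 + 8*q^4 - 2*q^3 - 8*q^2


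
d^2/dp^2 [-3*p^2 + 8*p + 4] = -6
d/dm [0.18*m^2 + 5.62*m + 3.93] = 0.36*m + 5.62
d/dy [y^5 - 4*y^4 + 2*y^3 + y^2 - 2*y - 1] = 5*y^4 - 16*y^3 + 6*y^2 + 2*y - 2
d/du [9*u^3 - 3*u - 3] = 27*u^2 - 3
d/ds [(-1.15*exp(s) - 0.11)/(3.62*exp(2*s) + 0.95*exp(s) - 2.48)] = (4.163*exp(2*s) + 0.7964*exp(s) + 2.9565)*exp(s)/(13.1044*exp(4*s) + 6.878*exp(3*s) - 17.0527*exp(2*s) - 4.712*exp(s) + 6.1504)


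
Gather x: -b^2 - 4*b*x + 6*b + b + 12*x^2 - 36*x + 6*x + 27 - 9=-b^2 + 7*b + 12*x^2 + x*(-4*b - 30) + 18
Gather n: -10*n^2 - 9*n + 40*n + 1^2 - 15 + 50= -10*n^2 + 31*n + 36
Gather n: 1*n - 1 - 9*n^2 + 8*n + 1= -9*n^2 + 9*n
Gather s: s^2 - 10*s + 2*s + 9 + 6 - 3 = s^2 - 8*s + 12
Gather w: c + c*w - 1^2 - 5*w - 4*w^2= c - 4*w^2 + w*(c - 5) - 1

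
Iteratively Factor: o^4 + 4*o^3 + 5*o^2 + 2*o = (o + 1)*(o^3 + 3*o^2 + 2*o) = o*(o + 1)*(o^2 + 3*o + 2) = o*(o + 1)^2*(o + 2)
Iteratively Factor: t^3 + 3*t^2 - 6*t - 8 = (t + 4)*(t^2 - t - 2) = (t - 2)*(t + 4)*(t + 1)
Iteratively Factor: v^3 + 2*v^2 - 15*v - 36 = (v + 3)*(v^2 - v - 12) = (v - 4)*(v + 3)*(v + 3)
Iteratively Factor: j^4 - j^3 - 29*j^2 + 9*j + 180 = (j + 3)*(j^3 - 4*j^2 - 17*j + 60) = (j + 3)*(j + 4)*(j^2 - 8*j + 15) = (j - 3)*(j + 3)*(j + 4)*(j - 5)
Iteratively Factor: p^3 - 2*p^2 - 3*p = (p + 1)*(p^2 - 3*p) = (p - 3)*(p + 1)*(p)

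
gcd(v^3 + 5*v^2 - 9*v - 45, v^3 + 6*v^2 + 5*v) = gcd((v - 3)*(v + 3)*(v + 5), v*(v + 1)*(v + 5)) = v + 5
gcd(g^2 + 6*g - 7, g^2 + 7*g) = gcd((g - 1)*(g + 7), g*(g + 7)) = g + 7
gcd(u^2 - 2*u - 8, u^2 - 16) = u - 4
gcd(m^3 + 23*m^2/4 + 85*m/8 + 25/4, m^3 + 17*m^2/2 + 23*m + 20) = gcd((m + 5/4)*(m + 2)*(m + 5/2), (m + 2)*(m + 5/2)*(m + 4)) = m^2 + 9*m/2 + 5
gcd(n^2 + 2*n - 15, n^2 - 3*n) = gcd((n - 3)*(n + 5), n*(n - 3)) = n - 3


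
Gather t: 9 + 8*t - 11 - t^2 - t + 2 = -t^2 + 7*t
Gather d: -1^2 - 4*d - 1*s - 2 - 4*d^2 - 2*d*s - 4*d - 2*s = -4*d^2 + d*(-2*s - 8) - 3*s - 3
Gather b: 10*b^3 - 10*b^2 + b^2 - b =10*b^3 - 9*b^2 - b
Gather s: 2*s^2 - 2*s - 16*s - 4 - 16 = 2*s^2 - 18*s - 20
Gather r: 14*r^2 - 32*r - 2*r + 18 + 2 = 14*r^2 - 34*r + 20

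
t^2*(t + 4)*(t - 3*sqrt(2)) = t^4 - 3*sqrt(2)*t^3 + 4*t^3 - 12*sqrt(2)*t^2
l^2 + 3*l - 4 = (l - 1)*(l + 4)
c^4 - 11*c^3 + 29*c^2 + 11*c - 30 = (c - 6)*(c - 5)*(c - 1)*(c + 1)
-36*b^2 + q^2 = (-6*b + q)*(6*b + q)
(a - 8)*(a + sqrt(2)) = a^2 - 8*a + sqrt(2)*a - 8*sqrt(2)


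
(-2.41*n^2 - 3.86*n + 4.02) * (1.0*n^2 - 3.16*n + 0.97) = -2.41*n^4 + 3.7556*n^3 + 13.8799*n^2 - 16.4474*n + 3.8994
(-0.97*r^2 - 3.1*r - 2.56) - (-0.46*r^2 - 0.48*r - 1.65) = -0.51*r^2 - 2.62*r - 0.91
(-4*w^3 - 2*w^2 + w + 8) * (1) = -4*w^3 - 2*w^2 + w + 8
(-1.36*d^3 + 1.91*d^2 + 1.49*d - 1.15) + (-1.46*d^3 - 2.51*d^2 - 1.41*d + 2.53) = -2.82*d^3 - 0.6*d^2 + 0.0800000000000001*d + 1.38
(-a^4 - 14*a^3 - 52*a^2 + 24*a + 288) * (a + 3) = -a^5 - 17*a^4 - 94*a^3 - 132*a^2 + 360*a + 864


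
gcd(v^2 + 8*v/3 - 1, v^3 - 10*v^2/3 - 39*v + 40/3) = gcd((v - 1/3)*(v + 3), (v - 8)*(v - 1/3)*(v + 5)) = v - 1/3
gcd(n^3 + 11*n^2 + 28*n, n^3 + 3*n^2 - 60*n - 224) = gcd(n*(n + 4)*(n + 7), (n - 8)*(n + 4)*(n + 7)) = n^2 + 11*n + 28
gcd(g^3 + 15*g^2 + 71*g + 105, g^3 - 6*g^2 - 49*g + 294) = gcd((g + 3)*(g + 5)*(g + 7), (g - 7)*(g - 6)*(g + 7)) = g + 7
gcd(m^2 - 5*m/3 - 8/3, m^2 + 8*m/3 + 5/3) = m + 1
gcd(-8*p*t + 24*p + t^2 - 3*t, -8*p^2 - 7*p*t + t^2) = 8*p - t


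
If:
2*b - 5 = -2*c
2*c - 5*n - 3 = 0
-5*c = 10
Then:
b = 9/2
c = -2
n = -7/5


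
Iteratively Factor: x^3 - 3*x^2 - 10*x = (x - 5)*(x^2 + 2*x) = x*(x - 5)*(x + 2)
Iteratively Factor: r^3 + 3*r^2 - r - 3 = (r + 3)*(r^2 - 1) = (r + 1)*(r + 3)*(r - 1)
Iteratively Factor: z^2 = (z)*(z)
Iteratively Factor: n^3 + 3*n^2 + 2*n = (n + 2)*(n^2 + n) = n*(n + 2)*(n + 1)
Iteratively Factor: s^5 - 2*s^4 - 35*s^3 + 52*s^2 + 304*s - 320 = (s + 4)*(s^4 - 6*s^3 - 11*s^2 + 96*s - 80) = (s - 5)*(s + 4)*(s^3 - s^2 - 16*s + 16) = (s - 5)*(s + 4)^2*(s^2 - 5*s + 4) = (s - 5)*(s - 4)*(s + 4)^2*(s - 1)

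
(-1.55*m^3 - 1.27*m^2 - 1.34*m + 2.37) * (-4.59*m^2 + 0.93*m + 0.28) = 7.1145*m^5 + 4.3878*m^4 + 4.5355*m^3 - 12.4801*m^2 + 1.8289*m + 0.6636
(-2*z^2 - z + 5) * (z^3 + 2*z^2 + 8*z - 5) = -2*z^5 - 5*z^4 - 13*z^3 + 12*z^2 + 45*z - 25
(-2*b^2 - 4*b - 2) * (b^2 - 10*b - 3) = -2*b^4 + 16*b^3 + 44*b^2 + 32*b + 6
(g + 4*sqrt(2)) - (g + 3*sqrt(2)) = sqrt(2)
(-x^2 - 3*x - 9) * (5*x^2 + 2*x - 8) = -5*x^4 - 17*x^3 - 43*x^2 + 6*x + 72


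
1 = 1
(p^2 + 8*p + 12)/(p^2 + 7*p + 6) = (p + 2)/(p + 1)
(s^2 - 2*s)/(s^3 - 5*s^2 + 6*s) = 1/(s - 3)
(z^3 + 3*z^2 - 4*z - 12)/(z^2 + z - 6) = z + 2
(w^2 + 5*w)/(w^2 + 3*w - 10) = w/(w - 2)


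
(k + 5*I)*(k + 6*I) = k^2 + 11*I*k - 30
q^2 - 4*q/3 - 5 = (q - 3)*(q + 5/3)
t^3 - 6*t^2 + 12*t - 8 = (t - 2)^3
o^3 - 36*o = o*(o - 6)*(o + 6)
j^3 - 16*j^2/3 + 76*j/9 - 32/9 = (j - 8/3)*(j - 2)*(j - 2/3)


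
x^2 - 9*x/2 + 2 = (x - 4)*(x - 1/2)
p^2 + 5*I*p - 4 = (p + I)*(p + 4*I)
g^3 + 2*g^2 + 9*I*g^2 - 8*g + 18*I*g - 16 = (g + 2)*(g + I)*(g + 8*I)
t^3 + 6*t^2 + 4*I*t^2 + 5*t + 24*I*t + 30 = (t + 6)*(t - I)*(t + 5*I)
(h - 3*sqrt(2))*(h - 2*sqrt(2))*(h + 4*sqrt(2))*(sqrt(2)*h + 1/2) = sqrt(2)*h^4 - 3*h^3/2 - 57*sqrt(2)*h^2/2 + 82*h + 24*sqrt(2)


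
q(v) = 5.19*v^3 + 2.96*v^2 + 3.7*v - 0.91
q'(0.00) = 3.70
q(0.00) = -0.91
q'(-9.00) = 1211.59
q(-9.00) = -3577.96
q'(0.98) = 24.46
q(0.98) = 10.44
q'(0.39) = 8.38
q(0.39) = 1.29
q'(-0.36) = 3.59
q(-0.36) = -2.10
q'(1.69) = 58.17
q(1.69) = 38.85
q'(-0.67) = 6.72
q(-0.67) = -3.62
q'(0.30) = 6.88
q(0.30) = 0.61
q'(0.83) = 19.34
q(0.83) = 7.17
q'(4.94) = 412.91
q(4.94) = 715.28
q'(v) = 15.57*v^2 + 5.92*v + 3.7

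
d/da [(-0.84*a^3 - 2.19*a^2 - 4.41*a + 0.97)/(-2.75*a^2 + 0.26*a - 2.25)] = (2.31*a^4 - 0.4368*a^3 - 7.0269*a^2 + 15.19*a + 9.6703)/(7.5625*a^4 - 1.43*a^3 + 12.4426*a^2 - 1.17*a + 5.0625)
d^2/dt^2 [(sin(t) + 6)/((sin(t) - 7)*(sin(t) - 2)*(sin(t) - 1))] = 2*(-2*sin(t)^6 - 14*sin(t)^5 + 315*sin(t)^4 - 1223*sin(t)^3 + 486*sin(t)^2 + 2716*sin(t) - 2656)/((sin(t) - 7)^3*(sin(t) - 2)^3*(sin(t) - 1)^2)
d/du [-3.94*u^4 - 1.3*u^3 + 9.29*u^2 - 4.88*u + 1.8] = -15.76*u^3 - 3.9*u^2 + 18.58*u - 4.88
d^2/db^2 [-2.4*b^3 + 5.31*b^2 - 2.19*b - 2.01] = 10.62 - 14.4*b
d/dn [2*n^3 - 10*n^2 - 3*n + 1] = 6*n^2 - 20*n - 3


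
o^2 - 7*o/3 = o*(o - 7/3)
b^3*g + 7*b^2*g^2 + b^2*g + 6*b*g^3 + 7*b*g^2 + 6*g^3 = (b + g)*(b + 6*g)*(b*g + g)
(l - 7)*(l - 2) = l^2 - 9*l + 14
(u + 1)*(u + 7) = u^2 + 8*u + 7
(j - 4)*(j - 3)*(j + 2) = j^3 - 5*j^2 - 2*j + 24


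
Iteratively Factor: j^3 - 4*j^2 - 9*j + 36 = (j - 3)*(j^2 - j - 12) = (j - 4)*(j - 3)*(j + 3)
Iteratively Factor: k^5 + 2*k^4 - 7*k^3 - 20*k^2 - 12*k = (k + 1)*(k^4 + k^3 - 8*k^2 - 12*k) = (k - 3)*(k + 1)*(k^3 + 4*k^2 + 4*k) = (k - 3)*(k + 1)*(k + 2)*(k^2 + 2*k) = (k - 3)*(k + 1)*(k + 2)^2*(k)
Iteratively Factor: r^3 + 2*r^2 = (r)*(r^2 + 2*r) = r^2*(r + 2)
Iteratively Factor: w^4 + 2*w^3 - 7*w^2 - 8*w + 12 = (w + 3)*(w^3 - w^2 - 4*w + 4) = (w - 1)*(w + 3)*(w^2 - 4) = (w - 1)*(w + 2)*(w + 3)*(w - 2)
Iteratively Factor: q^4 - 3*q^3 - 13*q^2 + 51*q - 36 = (q - 3)*(q^3 - 13*q + 12) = (q - 3)*(q - 1)*(q^2 + q - 12) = (q - 3)*(q - 1)*(q + 4)*(q - 3)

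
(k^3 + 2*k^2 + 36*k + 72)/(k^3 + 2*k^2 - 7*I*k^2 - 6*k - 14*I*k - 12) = (k + 6*I)/(k - I)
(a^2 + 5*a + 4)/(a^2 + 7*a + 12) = (a + 1)/(a + 3)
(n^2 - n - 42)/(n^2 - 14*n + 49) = (n + 6)/(n - 7)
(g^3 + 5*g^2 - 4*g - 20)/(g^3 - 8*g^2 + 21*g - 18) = (g^2 + 7*g + 10)/(g^2 - 6*g + 9)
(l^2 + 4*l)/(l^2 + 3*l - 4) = l/(l - 1)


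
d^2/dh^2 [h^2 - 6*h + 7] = 2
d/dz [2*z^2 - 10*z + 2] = 4*z - 10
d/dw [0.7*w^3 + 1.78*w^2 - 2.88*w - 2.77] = 2.1*w^2 + 3.56*w - 2.88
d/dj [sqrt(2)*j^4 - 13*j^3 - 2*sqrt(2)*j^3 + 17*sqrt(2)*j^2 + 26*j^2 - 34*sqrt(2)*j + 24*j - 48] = 4*sqrt(2)*j^3 - 39*j^2 - 6*sqrt(2)*j^2 + 34*sqrt(2)*j + 52*j - 34*sqrt(2) + 24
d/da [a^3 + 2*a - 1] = 3*a^2 + 2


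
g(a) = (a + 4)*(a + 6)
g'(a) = 2*a + 10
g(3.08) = 64.29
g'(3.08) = 16.16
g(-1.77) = 9.43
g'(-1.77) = 6.46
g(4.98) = 98.60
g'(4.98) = 19.96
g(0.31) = 27.20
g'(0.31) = 10.62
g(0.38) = 27.94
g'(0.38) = 10.76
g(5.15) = 102.02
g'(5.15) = 20.30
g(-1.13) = 13.98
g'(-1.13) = 7.74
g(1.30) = 38.69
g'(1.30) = 12.60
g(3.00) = 63.00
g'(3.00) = 16.00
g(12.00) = 288.00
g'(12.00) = 34.00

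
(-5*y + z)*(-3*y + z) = 15*y^2 - 8*y*z + z^2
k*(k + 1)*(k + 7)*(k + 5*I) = k^4 + 8*k^3 + 5*I*k^3 + 7*k^2 + 40*I*k^2 + 35*I*k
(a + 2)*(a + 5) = a^2 + 7*a + 10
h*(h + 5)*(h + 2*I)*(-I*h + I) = -I*h^4 + 2*h^3 - 4*I*h^3 + 8*h^2 + 5*I*h^2 - 10*h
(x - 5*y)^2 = x^2 - 10*x*y + 25*y^2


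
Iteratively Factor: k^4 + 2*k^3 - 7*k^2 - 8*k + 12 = (k + 2)*(k^3 - 7*k + 6) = (k - 2)*(k + 2)*(k^2 + 2*k - 3) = (k - 2)*(k + 2)*(k + 3)*(k - 1)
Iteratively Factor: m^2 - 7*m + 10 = (m - 2)*(m - 5)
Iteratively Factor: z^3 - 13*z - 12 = (z + 1)*(z^2 - z - 12) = (z - 4)*(z + 1)*(z + 3)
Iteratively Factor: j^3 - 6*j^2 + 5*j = (j - 5)*(j^2 - j) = (j - 5)*(j - 1)*(j)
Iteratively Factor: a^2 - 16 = (a + 4)*(a - 4)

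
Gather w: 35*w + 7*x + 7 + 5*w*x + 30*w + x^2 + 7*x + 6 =w*(5*x + 65) + x^2 + 14*x + 13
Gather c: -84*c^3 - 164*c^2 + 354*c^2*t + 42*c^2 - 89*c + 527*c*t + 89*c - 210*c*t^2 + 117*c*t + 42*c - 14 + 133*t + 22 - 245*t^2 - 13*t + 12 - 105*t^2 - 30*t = -84*c^3 + c^2*(354*t - 122) + c*(-210*t^2 + 644*t + 42) - 350*t^2 + 90*t + 20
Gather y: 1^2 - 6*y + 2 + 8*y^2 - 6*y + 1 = 8*y^2 - 12*y + 4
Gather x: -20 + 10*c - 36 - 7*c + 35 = 3*c - 21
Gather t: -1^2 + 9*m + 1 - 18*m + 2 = 2 - 9*m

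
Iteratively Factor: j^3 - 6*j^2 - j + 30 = (j + 2)*(j^2 - 8*j + 15) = (j - 5)*(j + 2)*(j - 3)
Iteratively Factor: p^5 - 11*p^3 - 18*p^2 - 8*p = (p + 1)*(p^4 - p^3 - 10*p^2 - 8*p) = (p + 1)*(p + 2)*(p^3 - 3*p^2 - 4*p) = (p - 4)*(p + 1)*(p + 2)*(p^2 + p) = p*(p - 4)*(p + 1)*(p + 2)*(p + 1)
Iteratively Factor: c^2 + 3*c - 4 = (c + 4)*(c - 1)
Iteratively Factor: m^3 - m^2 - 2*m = (m)*(m^2 - m - 2) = m*(m + 1)*(m - 2)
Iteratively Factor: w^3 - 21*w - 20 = (w + 4)*(w^2 - 4*w - 5) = (w + 1)*(w + 4)*(w - 5)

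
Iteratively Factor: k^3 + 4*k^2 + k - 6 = (k + 3)*(k^2 + k - 2) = (k - 1)*(k + 3)*(k + 2)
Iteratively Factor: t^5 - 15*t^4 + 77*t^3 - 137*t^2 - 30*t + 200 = (t - 5)*(t^4 - 10*t^3 + 27*t^2 - 2*t - 40) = (t - 5)*(t - 2)*(t^3 - 8*t^2 + 11*t + 20) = (t - 5)*(t - 4)*(t - 2)*(t^2 - 4*t - 5) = (t - 5)*(t - 4)*(t - 2)*(t + 1)*(t - 5)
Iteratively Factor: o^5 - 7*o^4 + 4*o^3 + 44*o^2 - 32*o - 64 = (o - 4)*(o^4 - 3*o^3 - 8*o^2 + 12*o + 16) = (o - 4)^2*(o^3 + o^2 - 4*o - 4) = (o - 4)^2*(o + 2)*(o^2 - o - 2) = (o - 4)^2*(o + 1)*(o + 2)*(o - 2)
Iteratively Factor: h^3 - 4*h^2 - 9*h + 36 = (h - 3)*(h^2 - h - 12) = (h - 3)*(h + 3)*(h - 4)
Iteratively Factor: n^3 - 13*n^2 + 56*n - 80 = (n - 5)*(n^2 - 8*n + 16) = (n - 5)*(n - 4)*(n - 4)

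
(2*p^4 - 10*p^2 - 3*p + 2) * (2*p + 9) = 4*p^5 + 18*p^4 - 20*p^3 - 96*p^2 - 23*p + 18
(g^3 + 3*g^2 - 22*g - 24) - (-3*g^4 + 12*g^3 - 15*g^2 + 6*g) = 3*g^4 - 11*g^3 + 18*g^2 - 28*g - 24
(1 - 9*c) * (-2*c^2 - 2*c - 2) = 18*c^3 + 16*c^2 + 16*c - 2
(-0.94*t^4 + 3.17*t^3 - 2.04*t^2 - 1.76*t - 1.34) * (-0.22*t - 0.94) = 0.2068*t^5 + 0.1862*t^4 - 2.531*t^3 + 2.3048*t^2 + 1.9492*t + 1.2596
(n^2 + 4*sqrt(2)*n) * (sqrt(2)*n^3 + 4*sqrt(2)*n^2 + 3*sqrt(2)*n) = sqrt(2)*n^5 + 4*sqrt(2)*n^4 + 8*n^4 + 3*sqrt(2)*n^3 + 32*n^3 + 24*n^2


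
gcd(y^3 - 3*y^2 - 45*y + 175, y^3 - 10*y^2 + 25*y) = y^2 - 10*y + 25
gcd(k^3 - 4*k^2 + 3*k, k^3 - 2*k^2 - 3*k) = k^2 - 3*k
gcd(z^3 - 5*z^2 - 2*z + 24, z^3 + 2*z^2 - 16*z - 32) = z^2 - 2*z - 8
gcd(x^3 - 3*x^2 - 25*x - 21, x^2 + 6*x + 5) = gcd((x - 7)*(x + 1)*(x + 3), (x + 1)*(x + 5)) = x + 1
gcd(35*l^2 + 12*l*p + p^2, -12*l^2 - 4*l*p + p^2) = 1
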